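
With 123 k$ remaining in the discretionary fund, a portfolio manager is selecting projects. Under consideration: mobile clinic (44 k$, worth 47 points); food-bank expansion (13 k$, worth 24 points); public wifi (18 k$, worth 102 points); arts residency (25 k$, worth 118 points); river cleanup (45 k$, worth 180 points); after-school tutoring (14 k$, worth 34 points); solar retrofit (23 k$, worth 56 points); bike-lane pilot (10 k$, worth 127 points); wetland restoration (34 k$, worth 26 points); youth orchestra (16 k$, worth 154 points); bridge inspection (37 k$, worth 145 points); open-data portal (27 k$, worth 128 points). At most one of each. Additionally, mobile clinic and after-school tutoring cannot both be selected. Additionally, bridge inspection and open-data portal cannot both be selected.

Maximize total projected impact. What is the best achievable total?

707

Ranking by ratio (projected impact/k$): bike-lane pilot 12.70, youth orchestra 9.62, public wifi 5.67, open-data portal 4.74.
The ratio heuristic lands on public wifi + arts residency + solar retrofit + bike-lane pilot + youth orchestra + open-data portal (685) but leaves 4 k$ idle.
Replace public wifi and solar retrofit with river cleanup: the trade gains 22 net, giving 707 at 123 k$.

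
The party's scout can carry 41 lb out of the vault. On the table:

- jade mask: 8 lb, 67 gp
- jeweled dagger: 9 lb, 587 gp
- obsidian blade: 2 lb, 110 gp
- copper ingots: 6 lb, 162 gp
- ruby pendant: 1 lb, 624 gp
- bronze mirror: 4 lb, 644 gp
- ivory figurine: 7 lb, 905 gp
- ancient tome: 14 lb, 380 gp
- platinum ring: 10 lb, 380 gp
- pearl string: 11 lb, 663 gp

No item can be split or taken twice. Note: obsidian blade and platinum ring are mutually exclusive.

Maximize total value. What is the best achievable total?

3695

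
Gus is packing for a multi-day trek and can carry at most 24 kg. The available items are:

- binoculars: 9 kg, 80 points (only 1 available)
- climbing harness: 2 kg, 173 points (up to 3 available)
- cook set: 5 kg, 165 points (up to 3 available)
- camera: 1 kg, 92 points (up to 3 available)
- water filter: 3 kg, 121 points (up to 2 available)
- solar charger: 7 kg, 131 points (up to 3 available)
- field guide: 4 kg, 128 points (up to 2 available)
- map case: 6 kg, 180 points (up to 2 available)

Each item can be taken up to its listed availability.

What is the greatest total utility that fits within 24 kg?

Taking 3×climbing harness + cook set + 3×camera + 2×water filter + field guide: 24 kg used, 1330 in utility.
Every other selection either busts 24 kg or exceeds an availability limit or fails to beat 1330.

1330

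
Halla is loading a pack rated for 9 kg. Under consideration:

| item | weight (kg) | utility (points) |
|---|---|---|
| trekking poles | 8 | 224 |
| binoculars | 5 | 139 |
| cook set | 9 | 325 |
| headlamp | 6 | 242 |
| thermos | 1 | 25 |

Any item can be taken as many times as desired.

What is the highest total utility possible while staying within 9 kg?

325

Greedy by ratio would take headlamp + 3×thermos: 9 kg used, total 317.
The 9 kg tied up in headlamp and 3×thermos is better spent on cook set — total rises to 325 (9 kg).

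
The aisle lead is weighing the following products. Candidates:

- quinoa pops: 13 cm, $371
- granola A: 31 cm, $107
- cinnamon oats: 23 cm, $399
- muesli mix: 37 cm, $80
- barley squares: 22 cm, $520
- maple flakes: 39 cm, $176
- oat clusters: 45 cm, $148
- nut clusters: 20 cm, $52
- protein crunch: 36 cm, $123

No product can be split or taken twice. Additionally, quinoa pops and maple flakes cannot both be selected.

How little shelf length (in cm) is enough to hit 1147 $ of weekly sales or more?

58

Need the lightest bundle worth ≥ 1147.
Taking quinoa pops + cinnamon oats + barley squares gives 1290 (≥ 1147) for 58 cm.
Any bundle with less than 58 cm falls short of 1147.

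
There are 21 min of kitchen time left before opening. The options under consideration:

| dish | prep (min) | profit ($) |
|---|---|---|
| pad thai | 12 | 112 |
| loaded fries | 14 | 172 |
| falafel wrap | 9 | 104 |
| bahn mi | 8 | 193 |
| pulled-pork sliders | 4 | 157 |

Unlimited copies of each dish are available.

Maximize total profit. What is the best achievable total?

Ranking by ratio (profit/min): pulled-pork sliders 39.25, bahn mi 24.12, loaded fries 12.29.
Taking 5×pulled-pork sliders: 20 min used, 785 in profit.
Nothing else within 21 min beats 785.

785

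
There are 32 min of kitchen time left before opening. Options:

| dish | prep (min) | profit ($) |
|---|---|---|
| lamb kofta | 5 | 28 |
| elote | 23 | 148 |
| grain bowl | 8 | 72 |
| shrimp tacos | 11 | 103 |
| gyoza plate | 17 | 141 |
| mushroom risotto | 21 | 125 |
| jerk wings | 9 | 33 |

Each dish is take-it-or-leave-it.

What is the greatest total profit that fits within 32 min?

244

Density check — shrimp tacos 9.36, grain bowl 9.00, gyoza plate 8.29, elote 6.43 are the best per min.
The ratio heuristic lands on lamb kofta + grain bowl + shrimp tacos (203) but leaves 8 min idle.
The 13 min tied up in lamb kofta and grain bowl is better spent on gyoza plate — total rises to 244 (28 min).
Next best is lamb kofta + grain bowl + gyoza plate at 241 (30 min) — short by 3.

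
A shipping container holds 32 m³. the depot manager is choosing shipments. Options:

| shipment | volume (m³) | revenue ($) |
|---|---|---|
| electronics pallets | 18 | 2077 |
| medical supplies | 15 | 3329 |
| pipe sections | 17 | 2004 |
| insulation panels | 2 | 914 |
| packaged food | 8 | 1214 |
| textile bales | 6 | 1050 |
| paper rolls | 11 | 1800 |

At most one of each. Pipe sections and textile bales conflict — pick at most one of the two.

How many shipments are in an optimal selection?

The maximum revenue within 32 m³ is 6507.
One optimal bundle: medical supplies + insulation panels + packaged food + textile bales (31 m³).
All optima have 4 shipments.

4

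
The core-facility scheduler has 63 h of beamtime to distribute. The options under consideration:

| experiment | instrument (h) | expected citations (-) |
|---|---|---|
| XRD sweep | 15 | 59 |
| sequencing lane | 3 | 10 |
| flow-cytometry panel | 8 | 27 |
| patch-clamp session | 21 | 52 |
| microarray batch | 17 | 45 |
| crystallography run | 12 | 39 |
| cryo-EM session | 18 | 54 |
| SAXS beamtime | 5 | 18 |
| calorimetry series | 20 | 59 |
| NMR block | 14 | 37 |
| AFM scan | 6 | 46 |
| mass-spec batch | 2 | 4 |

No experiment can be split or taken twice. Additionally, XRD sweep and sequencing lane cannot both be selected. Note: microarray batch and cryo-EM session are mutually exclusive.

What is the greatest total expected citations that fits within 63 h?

234

Taking XRD sweep + flow-cytometry panel + microarray batch + crystallography run + SAXS beamtime + AFM scan: 63 h used, 234 in expected citations.
XRD sweep + flow-cytometry panel + crystallography run + calorimetry series + AFM scan + mass-spec batch (63 h) also reaches 234 — a tie, but nothing goes higher.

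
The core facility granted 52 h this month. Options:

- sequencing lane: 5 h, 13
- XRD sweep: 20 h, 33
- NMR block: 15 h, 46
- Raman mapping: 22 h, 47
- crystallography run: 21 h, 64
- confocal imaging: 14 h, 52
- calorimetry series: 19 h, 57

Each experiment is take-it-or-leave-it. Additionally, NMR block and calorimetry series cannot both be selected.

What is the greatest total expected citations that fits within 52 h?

162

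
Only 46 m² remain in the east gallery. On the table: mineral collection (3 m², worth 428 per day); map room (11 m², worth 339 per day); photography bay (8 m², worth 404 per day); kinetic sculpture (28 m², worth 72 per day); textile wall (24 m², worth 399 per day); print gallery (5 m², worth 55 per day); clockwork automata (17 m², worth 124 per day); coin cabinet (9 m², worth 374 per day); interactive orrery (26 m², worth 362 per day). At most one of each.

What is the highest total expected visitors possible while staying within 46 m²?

1605

Ranking by ratio (expected visitors/m²): mineral collection 142.67, photography bay 50.50, coin cabinet 41.56.
Greedy by ratio would take mineral collection + map room + photography bay + print gallery + coin cabinet: 36 m² used, total 1600.
The 16 m² tied up in map room and print gallery is better spent on textile wall — total rises to 1605 (44 m²).
Runner-up mineral collection + map room + photography bay + print gallery + coin cabinet tops out at 1600.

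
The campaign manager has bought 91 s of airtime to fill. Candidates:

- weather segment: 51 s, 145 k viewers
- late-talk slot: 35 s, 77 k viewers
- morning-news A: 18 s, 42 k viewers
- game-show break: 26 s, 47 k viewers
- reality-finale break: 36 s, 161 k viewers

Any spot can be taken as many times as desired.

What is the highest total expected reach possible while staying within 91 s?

Morning-news A + 2×reality-finale break uses 90 of the 91 s and totals 364.
Every other selection either busts 91 s or fails to beat 364.

364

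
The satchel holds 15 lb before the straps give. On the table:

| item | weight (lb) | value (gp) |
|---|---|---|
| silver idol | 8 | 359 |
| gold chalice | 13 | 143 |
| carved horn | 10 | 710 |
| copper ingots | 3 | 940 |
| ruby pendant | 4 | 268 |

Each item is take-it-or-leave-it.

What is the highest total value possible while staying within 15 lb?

1650

Ranking by ratio (value/lb): copper ingots 313.33, carved horn 71.00, ruby pendant 67.00, silver idol 44.88.
Best packing: carved horn + copper ingots — 13 lb, 1650 total.
Next best is silver idol + copper ingots + ruby pendant at 1567 (15 lb) — short by 83.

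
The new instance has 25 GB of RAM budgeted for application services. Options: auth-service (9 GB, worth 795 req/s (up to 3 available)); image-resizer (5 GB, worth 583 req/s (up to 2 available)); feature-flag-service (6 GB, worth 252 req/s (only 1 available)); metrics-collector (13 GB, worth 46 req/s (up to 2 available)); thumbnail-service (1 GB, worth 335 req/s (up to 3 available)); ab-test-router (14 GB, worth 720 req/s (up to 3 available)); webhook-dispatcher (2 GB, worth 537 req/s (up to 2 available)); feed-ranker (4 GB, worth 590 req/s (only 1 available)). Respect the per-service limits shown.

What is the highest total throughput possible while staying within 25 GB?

4047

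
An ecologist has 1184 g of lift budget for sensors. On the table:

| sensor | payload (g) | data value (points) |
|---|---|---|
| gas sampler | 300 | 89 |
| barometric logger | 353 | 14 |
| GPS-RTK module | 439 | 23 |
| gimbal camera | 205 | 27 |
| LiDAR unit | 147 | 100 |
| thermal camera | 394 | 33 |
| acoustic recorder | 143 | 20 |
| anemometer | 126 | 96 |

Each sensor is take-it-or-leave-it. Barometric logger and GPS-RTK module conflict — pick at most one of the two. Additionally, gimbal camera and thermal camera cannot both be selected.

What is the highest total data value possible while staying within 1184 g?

338

Density check — anemometer 0.76, LiDAR unit 0.68, gas sampler 0.30 are the best per g.
Taking the top-ratio sensors first gives gas sampler + gimbal camera + LiDAR unit + acoustic recorder + anemometer for 332 (921 g).
The 205 g tied up in gimbal camera is better spent on thermal camera — total rises to 338 (1110 g).
The closest alternative, gas sampler + gimbal camera + LiDAR unit + acoustic recorder + anemometer, reaches only 332.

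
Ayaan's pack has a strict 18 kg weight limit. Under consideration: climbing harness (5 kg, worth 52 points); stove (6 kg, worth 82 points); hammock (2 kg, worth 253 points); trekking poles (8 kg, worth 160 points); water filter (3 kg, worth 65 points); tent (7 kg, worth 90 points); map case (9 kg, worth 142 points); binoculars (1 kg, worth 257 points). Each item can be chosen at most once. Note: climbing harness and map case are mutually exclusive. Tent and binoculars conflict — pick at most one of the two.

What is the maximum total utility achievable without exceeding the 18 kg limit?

752

A density-first pass picks hammock + trekking poles + water filter + binoculars — 735 at 14 kg.
Dropping water filter frees 3 kg; slotting in stove (6 kg) lifts the total to 752 at 17 kg.
An exhaustive check of the 256 subsets confirms 752.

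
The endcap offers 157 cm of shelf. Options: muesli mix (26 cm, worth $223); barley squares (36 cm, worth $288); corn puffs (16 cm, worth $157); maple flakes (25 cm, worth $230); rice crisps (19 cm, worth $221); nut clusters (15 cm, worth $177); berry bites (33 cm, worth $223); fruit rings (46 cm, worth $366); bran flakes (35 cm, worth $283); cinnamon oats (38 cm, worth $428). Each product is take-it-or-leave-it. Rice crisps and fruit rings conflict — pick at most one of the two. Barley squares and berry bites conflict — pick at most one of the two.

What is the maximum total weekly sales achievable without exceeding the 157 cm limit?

Taking the top-ratio products first gives muesli mix + corn puffs + maple flakes + rice crisps + nut clusters + cinnamon oats for 1436 (139 cm).
Dropping rice crisps frees 19 cm; slotting in barley squares (36 cm) lifts the total to 1503 at 156 cm.

1503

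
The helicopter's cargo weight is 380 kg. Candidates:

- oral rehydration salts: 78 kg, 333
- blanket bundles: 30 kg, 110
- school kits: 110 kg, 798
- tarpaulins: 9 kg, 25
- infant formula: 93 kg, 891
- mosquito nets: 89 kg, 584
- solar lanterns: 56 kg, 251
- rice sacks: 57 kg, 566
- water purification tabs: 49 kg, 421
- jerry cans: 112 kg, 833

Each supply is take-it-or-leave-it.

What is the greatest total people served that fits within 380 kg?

3088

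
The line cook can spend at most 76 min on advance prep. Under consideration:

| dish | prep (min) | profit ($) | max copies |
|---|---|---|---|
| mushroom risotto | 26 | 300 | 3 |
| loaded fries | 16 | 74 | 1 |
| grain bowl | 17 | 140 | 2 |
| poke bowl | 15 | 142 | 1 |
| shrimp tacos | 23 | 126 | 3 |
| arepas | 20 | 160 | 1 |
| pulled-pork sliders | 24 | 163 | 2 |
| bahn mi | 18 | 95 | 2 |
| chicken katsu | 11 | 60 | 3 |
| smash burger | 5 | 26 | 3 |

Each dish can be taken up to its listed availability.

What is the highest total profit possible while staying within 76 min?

768

Ranking by ratio (profit/min): mushroom risotto 11.54, poke bowl 9.47, grain bowl 8.24, arepas 8.00.
Best packing: 2×mushroom risotto + poke bowl + smash burger — 72 min, 768 total.
The spare 4 min is too small for any remaining dish, and no exchange beats 768.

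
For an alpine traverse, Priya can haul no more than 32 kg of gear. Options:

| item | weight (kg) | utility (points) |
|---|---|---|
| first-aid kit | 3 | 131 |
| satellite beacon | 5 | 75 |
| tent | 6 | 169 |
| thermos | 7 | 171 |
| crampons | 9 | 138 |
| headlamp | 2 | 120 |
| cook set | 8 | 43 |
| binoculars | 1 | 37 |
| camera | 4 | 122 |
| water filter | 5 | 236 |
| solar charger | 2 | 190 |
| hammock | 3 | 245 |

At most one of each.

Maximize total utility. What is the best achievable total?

The ratio heuristic lands on first-aid kit + satellite beacon + tent + headlamp + binoculars + camera + water filter + solar charger + hammock (1325) but leaves 1 kg idle.
Replace satellite beacon and binoculars with thermos: the trade gains 59 net, giving 1384 at 32 kg.

1384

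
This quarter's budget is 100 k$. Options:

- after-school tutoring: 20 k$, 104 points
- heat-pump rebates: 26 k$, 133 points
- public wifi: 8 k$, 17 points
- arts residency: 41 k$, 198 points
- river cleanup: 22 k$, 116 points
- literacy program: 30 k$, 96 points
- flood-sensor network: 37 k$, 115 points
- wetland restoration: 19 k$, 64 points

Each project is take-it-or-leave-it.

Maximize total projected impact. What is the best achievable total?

464

By projected impact per k$: river cleanup 5.27, after-school tutoring 5.20, heat-pump rebates 5.12, arts residency 4.83 lead.
Filling by ratio: after-school tutoring + heat-pump rebates + public wifi + river cleanup + wetland restoration for 434, with 5 k$ left unused.
The 39 k$ tied up in after-school tutoring and wetland restoration is better spent on arts residency — total rises to 464 (97 k$).
Nothing else within 100 k$ beats 464.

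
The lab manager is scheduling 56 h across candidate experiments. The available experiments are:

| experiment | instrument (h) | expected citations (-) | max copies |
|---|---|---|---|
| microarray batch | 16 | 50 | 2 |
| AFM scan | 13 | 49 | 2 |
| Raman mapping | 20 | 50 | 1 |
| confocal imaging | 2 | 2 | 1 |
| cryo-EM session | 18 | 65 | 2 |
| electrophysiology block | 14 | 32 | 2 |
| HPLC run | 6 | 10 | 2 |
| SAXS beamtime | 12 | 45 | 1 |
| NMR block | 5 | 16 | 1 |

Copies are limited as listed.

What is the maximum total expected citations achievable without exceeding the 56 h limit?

Taking 2×AFM scan + cryo-EM session + SAXS beamtime: 56 h used, 208 in expected citations.
That's the maximum — no swap from here does better than 208.

208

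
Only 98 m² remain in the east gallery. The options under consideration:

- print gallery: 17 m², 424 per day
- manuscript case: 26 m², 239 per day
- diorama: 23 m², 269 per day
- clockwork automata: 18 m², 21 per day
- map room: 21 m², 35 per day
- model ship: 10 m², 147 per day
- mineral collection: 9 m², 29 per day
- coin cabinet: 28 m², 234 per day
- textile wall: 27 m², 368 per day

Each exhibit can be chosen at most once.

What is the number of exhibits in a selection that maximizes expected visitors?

4

The maximum expected visitors within 98 m² is 1300.
For example print gallery + manuscript case + diorama + textile wall achieves it, using 93 m².
All optima have 4 exhibits.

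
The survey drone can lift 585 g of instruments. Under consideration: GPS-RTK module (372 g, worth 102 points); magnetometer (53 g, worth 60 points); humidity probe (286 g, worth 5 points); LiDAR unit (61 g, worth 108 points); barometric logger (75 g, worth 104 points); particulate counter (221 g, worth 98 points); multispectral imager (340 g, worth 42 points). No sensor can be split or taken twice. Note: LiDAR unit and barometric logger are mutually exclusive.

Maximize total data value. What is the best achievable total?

Taking GPS-RTK module + magnetometer + LiDAR unit: 486 g used, 270 in data value.

270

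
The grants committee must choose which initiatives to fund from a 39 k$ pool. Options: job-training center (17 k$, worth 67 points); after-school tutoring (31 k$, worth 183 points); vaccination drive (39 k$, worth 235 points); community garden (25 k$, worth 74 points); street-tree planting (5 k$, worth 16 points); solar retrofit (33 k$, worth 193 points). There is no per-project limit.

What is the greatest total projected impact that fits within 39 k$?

235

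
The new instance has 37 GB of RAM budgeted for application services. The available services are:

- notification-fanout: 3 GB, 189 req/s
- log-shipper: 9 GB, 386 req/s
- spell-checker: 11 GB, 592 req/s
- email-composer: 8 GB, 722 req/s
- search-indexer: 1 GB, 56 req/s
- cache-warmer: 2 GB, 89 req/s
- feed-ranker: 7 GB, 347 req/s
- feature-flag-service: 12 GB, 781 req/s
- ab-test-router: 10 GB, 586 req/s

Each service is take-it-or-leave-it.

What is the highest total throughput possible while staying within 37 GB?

2436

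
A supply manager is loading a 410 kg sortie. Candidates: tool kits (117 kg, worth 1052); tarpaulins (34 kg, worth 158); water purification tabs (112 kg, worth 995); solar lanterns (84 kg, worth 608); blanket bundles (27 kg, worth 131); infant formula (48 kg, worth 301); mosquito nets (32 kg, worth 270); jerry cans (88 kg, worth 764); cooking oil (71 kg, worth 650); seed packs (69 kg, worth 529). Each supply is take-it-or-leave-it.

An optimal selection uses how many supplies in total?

Best achievable people served is 3496.
tool kits + water purification tabs + mosquito nets + cooking oil + seed packs hits 3496 at 401 kg.
All optima have 5 supplies.

5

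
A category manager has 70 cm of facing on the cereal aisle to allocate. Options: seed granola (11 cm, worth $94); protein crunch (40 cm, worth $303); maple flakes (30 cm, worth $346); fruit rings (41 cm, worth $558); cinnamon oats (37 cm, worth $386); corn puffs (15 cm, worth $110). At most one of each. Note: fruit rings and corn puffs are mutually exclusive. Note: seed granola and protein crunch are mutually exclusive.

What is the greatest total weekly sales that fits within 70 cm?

Ranking by ratio (weekly sales/cm): fruit rings 13.61, maple flakes 11.53, cinnamon oats 10.43.
Taking maple flakes + cinnamon oats: 67 cm used, 732 in weekly sales.

732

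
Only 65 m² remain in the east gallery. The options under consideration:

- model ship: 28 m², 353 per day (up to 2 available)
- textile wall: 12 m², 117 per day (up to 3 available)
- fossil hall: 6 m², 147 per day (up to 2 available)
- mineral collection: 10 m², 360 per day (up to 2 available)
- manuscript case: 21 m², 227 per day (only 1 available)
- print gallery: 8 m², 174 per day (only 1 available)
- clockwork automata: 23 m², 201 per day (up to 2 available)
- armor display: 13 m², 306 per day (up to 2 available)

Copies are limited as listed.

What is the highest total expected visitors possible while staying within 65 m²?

A density-first pass picks 2×fossil hall + 2×mineral collection + 2×armor display — 1626 at 58 m².
The 6 m² tied up in fossil hall is better spent on print gallery — total rises to 1653 (60 m²).
The spare 5 m² is too small for any remaining exhibit, and no exchange beats 1653.

1653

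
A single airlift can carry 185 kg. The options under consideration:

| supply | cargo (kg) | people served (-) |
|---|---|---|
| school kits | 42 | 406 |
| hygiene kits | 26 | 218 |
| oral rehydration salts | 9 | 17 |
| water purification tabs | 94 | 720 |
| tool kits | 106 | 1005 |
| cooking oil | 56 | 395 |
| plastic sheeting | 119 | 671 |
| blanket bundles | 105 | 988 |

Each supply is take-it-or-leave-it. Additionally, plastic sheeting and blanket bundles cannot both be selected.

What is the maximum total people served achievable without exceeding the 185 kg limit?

1646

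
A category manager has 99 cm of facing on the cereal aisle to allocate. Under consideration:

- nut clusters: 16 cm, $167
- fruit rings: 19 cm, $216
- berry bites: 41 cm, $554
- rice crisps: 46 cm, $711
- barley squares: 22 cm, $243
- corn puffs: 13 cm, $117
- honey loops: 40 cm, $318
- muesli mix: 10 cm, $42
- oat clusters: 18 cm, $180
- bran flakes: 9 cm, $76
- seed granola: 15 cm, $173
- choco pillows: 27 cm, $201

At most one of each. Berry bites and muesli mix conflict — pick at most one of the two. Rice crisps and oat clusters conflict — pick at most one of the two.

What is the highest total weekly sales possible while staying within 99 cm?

1341

Best packing: berry bites + rice crisps + bran flakes — 96 cm, 1341 total.
Next best is nut clusters + rice crisps + barley squares + seed granola at 1294 (99 cm) — short by 47.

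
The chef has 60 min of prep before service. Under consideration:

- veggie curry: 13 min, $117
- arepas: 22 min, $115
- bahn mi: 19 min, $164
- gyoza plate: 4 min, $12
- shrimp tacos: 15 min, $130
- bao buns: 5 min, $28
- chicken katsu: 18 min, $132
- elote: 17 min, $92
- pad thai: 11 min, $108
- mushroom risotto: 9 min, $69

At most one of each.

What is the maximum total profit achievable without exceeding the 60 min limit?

519

Veggie curry + bahn mi + shrimp tacos + pad thai uses 58 of the 60 min and totals 519.
No other feasible combination exceeds 519.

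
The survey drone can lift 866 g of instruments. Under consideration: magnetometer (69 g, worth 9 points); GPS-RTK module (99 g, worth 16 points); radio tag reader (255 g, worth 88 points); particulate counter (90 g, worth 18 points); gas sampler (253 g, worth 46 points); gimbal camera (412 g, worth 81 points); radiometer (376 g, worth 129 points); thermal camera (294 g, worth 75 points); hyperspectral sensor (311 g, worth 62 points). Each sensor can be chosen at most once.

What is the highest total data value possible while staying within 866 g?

251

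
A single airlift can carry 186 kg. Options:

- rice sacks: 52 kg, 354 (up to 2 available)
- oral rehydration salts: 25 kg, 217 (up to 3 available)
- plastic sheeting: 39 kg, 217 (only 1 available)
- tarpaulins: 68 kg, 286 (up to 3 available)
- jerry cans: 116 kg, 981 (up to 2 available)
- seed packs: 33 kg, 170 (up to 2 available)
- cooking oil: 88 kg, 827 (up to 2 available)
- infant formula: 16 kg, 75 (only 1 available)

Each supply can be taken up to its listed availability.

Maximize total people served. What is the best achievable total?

1654

Density check — cooking oil 9.40, oral rehydration salts 8.68, jerry cans 8.46, rice sacks 6.81 are the best per kg.
The ratio ordering already packs tightly: 2×cooking oil, 176 kg, 1654.
The spare 10 kg is too small for any remaining supply, and no exchange beats 1654.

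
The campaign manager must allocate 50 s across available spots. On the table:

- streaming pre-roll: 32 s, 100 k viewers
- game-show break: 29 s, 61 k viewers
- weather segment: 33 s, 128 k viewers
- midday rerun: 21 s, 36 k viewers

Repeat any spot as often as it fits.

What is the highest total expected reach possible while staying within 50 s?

Taking weather segment: 33 s used, 128 in expected reach.

128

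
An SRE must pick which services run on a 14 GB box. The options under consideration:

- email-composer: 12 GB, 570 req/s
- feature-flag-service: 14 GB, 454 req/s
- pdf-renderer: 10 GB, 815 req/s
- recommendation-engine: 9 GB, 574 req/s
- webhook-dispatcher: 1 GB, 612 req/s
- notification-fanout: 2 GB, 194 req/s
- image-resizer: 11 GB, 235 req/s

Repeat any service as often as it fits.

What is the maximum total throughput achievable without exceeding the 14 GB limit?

Best packing: 14×webhook-dispatcher — 14 GB, 8568 total.
Nothing else within 14 GB beats 8568.

8568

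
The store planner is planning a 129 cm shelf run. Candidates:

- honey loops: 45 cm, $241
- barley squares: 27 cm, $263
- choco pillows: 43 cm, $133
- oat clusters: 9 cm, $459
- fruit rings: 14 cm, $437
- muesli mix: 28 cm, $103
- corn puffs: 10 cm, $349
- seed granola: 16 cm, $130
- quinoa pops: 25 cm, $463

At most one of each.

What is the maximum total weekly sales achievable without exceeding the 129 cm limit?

Ranking by ratio (weekly sales/cm): oat clusters 51.00, corn puffs 34.90, fruit rings 31.21.
Taking barley squares + oat clusters + fruit rings + muesli mix + corn puffs + seed granola + quinoa pops: 129 cm used, 2204 in weekly sales.
Every other selection either busts 129 cm or fails to beat 2204.

2204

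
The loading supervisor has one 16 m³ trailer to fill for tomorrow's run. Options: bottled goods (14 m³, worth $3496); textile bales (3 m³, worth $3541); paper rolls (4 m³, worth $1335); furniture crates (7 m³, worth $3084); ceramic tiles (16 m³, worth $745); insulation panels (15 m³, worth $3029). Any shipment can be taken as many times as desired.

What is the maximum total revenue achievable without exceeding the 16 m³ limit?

5×textile bales uses 15 of the 16 m³ and totals 17705.

17705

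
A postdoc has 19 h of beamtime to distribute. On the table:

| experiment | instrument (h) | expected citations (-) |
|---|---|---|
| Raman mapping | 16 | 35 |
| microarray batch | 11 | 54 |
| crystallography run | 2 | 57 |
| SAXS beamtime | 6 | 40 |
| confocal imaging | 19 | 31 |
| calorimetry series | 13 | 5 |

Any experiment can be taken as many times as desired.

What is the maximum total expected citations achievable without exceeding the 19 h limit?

The ratio ordering already packs tightly: 9×crystallography run, 18 h, 513.
Every other selection either busts 19 h or fails to beat 513.

513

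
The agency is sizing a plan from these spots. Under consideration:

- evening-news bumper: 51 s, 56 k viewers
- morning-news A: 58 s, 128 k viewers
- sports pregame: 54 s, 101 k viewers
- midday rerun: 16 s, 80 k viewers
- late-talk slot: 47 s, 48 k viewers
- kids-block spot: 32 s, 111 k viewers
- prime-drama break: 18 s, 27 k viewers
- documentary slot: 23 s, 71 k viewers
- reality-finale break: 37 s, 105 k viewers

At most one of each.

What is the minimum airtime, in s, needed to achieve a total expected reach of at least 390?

126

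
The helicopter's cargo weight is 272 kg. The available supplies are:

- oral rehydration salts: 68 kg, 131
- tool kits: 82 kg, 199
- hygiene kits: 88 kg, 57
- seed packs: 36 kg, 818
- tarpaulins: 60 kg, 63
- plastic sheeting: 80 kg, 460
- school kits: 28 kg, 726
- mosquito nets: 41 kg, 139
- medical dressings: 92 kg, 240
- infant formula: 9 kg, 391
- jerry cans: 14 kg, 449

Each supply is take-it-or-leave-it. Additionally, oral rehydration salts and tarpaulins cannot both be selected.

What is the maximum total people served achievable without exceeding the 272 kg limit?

3084

The ratio heuristic lands on seed packs + tarpaulins + plastic sheeting + school kits + mosquito nets + infant formula + jerry cans (3046) but leaves 4 kg idle.
The 101 kg tied up in tarpaulins and mosquito nets is better spent on medical dressings — total rises to 3084 (259 kg).
No other feasible combination exceeds 3084.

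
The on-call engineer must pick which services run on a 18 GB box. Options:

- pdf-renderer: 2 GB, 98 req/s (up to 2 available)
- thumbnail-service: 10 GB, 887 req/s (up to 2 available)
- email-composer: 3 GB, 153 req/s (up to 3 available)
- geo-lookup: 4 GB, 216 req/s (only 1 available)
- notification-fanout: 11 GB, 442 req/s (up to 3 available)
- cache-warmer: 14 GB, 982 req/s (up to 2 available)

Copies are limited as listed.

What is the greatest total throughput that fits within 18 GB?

1299

Greedy by ratio would take thumbnail-service + email-composer + geo-lookup: 17 GB used, total 1256.
Replace email-composer with 2×pdf-renderer: the trade gains 43 net, giving 1299 at 18 GB.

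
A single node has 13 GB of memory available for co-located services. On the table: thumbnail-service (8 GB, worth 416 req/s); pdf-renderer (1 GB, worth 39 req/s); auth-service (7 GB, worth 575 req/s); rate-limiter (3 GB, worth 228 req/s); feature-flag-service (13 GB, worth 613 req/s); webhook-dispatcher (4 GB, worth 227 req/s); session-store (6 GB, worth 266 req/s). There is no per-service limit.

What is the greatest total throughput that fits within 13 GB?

1031

Density check — auth-service 82.14, rate-limiter 76.00, webhook-dispatcher 56.75 are the best per GB.
Best packing: auth-service + 2×rate-limiter — 13 GB, 1031 total.
Every other selection either busts 13 GB or fails to beat 1031.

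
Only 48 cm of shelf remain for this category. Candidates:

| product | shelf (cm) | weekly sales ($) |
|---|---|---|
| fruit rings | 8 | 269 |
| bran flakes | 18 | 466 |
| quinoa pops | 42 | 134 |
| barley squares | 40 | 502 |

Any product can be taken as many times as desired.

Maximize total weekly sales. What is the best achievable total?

1614

By weekly sales per cm: fruit rings 33.62, bran flakes 25.89, barley squares 12.55 lead.
Taking 6×fruit rings: 48 cm used, 1614 in weekly sales.
Nothing else within 48 cm beats 1614.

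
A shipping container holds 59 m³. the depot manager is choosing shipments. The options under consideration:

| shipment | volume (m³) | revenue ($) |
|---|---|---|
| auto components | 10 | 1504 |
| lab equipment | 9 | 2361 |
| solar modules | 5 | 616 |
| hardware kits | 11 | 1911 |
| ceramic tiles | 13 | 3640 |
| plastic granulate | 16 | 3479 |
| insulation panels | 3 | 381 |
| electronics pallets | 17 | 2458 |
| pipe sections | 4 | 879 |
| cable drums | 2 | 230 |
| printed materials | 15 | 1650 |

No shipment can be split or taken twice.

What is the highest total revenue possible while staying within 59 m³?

12895

A density-first pass picks lab equipment + hardware kits + ceramic tiles + plastic granulate + insulation panels + pipe sections + cable drums — 12881 at 58 m³.
The 9 m³ tied up in insulation panels and pipe sections and cable drums is better spent on auto components — total rises to 12895 (59 m³).
No other feasible combination exceeds 12895.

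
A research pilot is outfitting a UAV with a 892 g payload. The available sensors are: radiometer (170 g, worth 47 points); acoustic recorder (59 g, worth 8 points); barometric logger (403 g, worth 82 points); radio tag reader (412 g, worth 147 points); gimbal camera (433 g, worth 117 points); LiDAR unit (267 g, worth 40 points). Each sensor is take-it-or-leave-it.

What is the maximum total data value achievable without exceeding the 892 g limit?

264

Ranking by ratio (data value/g): radio tag reader 0.36, radiometer 0.28, gimbal camera 0.27, barometric logger 0.20.
Greedy by ratio would take radiometer + radio tag reader + LiDAR unit: 849 g used, total 234.
The 437 g tied up in radiometer and LiDAR unit is better spent on gimbal camera — total rises to 264 (845 g).
Every other selection either busts 892 g or fails to beat 264.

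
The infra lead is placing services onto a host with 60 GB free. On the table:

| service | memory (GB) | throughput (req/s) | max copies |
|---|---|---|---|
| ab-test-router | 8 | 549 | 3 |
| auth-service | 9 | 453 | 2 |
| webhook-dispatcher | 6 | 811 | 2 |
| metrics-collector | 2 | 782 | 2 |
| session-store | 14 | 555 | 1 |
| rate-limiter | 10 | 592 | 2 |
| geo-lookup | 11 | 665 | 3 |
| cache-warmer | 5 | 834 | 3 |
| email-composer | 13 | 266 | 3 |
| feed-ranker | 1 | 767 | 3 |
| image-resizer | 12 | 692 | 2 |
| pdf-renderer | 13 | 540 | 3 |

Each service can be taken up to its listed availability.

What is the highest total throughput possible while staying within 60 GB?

By throughput per GB: feed-ranker 767.00, metrics-collector 391.00, cache-warmer 166.80, webhook-dispatcher 135.17 lead.
A density-first pass picks 3×ab-test-router + 2×webhook-dispatcher + 2×metrics-collector + 3×cache-warmer + 3×feed-ranker — 9636 at 58 GB.
Replace ab-test-router with rate-limiter: the trade gains 43 net, giving 9679 at 60 GB.
No other feasible combination exceeds 9679.

9679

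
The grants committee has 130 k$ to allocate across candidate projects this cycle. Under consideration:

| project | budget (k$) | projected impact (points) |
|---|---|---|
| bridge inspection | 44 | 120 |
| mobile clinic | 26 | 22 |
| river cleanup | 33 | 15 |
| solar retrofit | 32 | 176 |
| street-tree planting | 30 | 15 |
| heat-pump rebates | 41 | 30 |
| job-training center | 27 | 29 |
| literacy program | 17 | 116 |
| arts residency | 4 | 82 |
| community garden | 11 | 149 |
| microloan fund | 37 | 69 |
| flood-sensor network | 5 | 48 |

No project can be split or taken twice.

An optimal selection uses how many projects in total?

The maximum projected impact within 130 k$ is 691.
One optimal bundle: bridge inspection + solar retrofit + literacy program + arts residency + community garden + flood-sensor network (113 k$).
All optima have 6 projects.

6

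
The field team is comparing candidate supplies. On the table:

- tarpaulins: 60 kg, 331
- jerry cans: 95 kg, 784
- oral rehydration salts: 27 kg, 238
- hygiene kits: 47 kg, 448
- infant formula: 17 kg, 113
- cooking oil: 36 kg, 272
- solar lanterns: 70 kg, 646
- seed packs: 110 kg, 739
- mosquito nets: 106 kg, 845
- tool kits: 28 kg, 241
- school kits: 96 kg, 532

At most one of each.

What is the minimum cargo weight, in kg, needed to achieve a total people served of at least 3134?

373

Minimise kg subject to total people served ≥ 3134.
jerry cans + oral rehydration salts + hygiene kits + solar lanterns + mosquito nets + tool kits reaches 3202 using 373 kg.
No combination under 373 kg hits 3134.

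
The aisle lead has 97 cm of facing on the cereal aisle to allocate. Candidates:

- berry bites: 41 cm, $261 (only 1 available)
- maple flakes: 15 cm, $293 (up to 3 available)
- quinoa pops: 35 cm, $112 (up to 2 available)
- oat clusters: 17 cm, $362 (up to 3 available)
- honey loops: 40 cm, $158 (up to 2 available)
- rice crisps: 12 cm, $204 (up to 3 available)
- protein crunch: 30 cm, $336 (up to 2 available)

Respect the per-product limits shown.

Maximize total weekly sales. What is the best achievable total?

The ratio ordering already packs tightly: 3×maple flakes + 3×oat clusters, 96 cm, 1965.
Nothing else within 97 cm beats 1965.

1965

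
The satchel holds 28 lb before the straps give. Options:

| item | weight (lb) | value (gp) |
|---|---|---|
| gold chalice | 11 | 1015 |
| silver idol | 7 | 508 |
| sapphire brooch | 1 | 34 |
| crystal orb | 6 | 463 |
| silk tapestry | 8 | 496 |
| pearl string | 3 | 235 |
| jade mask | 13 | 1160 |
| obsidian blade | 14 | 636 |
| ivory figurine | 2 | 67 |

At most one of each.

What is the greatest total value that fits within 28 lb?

The ratio ordering already packs tightly: gold chalice + sapphire brooch + pearl string + jade mask, 28 lb, 2444.

2444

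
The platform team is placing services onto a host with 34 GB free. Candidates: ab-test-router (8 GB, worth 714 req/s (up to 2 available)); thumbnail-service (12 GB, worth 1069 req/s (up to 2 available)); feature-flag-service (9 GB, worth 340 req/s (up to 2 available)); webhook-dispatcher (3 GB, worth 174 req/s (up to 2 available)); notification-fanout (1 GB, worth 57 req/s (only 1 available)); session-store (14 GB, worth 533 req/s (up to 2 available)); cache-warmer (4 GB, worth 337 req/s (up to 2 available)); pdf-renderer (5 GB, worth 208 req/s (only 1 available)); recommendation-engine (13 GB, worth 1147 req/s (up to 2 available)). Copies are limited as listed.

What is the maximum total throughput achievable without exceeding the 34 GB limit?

Taking the top-ratio services first gives 2×ab-test-router + thumbnail-service + notification-fanout + cache-warmer for 2891 (33 GB).
A better packing is ab-test-router + 2×recommendation-engine: 34 GB, total 3008.
No other feasible combination exceeds 3008.

3008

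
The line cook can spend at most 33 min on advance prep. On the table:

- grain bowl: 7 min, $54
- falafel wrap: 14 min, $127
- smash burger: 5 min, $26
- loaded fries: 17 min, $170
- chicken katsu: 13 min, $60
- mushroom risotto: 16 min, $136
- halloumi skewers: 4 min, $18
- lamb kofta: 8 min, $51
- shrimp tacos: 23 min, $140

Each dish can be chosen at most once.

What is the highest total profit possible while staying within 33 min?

306

By profit per min: loaded fries 10.00, falafel wrap 9.07, mushroom risotto 8.50 lead.
The ratio heuristic lands on falafel wrap + loaded fries (297) but leaves 2 min idle.
Dropping falafel wrap frees 14 min; slotting in mushroom risotto (16 min) lifts the total to 306 at 33 min.
Every other selection either busts 33 min or fails to beat 306.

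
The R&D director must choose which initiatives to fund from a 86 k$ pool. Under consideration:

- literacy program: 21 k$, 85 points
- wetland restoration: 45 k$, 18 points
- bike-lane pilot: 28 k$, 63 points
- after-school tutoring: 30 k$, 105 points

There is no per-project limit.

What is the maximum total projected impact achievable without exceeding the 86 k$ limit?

By projected impact per k$: literacy program 4.05, after-school tutoring 3.50, bike-lane pilot 2.25 lead.
4×literacy program uses 84 of the 86 k$ and totals 340.
That's the maximum — no swap from here does better than 340.

340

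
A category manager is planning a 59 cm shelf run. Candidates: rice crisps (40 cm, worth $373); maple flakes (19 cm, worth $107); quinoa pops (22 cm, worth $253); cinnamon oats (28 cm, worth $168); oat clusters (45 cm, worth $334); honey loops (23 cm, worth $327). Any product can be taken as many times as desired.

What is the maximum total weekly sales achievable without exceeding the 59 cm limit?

Best packing: 2×honey loops — 46 cm, 654 total.

654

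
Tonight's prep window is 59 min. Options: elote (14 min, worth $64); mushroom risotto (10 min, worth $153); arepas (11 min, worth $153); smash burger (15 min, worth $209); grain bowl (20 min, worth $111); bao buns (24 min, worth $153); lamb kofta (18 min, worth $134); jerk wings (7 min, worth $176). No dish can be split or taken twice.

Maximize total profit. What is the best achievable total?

755

Density check — jerk wings 25.14, mushroom risotto 15.30, smash burger 13.93 are the best per min.
Elote + mushroom risotto + arepas + smash burger + jerk wings uses 57 of the 59 min and totals 755.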